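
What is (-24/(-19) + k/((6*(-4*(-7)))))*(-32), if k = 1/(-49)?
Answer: -790196/19551 ≈ -40.417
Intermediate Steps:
k = -1/49 ≈ -0.020408
(-24/(-19) + k/((6*(-4*(-7)))))*(-32) = (-24/(-19) - 1/(49*(6*(-4*(-7)))))*(-32) = (-24*(-1/19) - 1/(49*(6*28)))*(-32) = (24/19 - 1/49/168)*(-32) = (24/19 - 1/49*1/168)*(-32) = (24/19 - 1/8232)*(-32) = (197549/156408)*(-32) = -790196/19551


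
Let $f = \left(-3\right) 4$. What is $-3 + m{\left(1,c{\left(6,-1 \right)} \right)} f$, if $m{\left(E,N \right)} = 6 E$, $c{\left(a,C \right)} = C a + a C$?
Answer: $-75$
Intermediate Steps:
$c{\left(a,C \right)} = 2 C a$ ($c{\left(a,C \right)} = C a + C a = 2 C a$)
$f = -12$
$-3 + m{\left(1,c{\left(6,-1 \right)} \right)} f = -3 + 6 \cdot 1 \left(-12\right) = -3 + 6 \left(-12\right) = -3 - 72 = -75$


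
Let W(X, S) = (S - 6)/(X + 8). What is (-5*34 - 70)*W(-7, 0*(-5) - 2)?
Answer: 1920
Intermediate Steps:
W(X, S) = (-6 + S)/(8 + X)
(-5*34 - 70)*W(-7, 0*(-5) - 2) = (-5*34 - 70)*((-6 + (0*(-5) - 2))/(8 - 7)) = (-170 - 70)*((-6 + (0 - 2))/1) = -240*(-6 - 2) = -240*(-8) = 1920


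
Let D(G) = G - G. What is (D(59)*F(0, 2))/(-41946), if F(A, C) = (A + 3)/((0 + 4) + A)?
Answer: 0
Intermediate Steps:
F(A, C) = (3 + A)/(4 + A)
D(G) = 0
(D(59)*F(0, 2))/(-41946) = (0*((3 + 0)/(4 + 0)))/(-41946) = (0*(3/4))*(-1/41946) = (0*((¼)*3))*(-1/41946) = (0*(¾))*(-1/41946) = 0*(-1/41946) = 0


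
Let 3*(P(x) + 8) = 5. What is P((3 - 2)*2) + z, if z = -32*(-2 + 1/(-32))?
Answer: 176/3 ≈ 58.667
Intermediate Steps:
z = 65 (z = -32*(-2 - 1/32) = -32*(-65/32) = 65)
P(x) = -19/3 (P(x) = -8 + (⅓)*5 = -8 + 5/3 = -19/3)
P((3 - 2)*2) + z = -19/3 + 65 = 176/3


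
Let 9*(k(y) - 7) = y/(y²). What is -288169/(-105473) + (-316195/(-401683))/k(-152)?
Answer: 230790776478001/81132251677985 ≈ 2.8446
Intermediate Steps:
k(y) = 7 + 1/(9*y) (k(y) = 7 + (y/(y²))/9 = 7 + (y/y²)/9 = 7 + 1/(9*y))
-288169/(-105473) + (-316195/(-401683))/k(-152) = -288169/(-105473) + (-316195/(-401683))/(7 + (⅑)/(-152)) = -288169*(-1/105473) + (-316195*(-1/401683))/(7 + (⅑)*(-1/152)) = 288169/105473 + 316195/(401683*(7 - 1/1368)) = 288169/105473 + 316195/(401683*(9575/1368)) = 288169/105473 + (316195/401683)*(1368/9575) = 288169/105473 + 86510952/769222945 = 230790776478001/81132251677985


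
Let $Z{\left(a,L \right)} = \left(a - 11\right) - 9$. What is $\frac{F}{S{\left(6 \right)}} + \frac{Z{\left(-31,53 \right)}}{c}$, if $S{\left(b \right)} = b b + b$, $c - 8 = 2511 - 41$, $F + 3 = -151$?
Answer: $- \frac{9137}{2478} \approx -3.6872$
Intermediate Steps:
$F = -154$ ($F = -3 - 151 = -154$)
$Z{\left(a,L \right)} = -20 + a$ ($Z{\left(a,L \right)} = \left(-11 + a\right) - 9 = -20 + a$)
$c = 2478$ ($c = 8 + \left(2511 - 41\right) = 8 + 2470 = 2478$)
$S{\left(b \right)} = b + b^{2}$ ($S{\left(b \right)} = b^{2} + b = b + b^{2}$)
$\frac{F}{S{\left(6 \right)}} + \frac{Z{\left(-31,53 \right)}}{c} = - \frac{154}{6 \left(1 + 6\right)} + \frac{-20 - 31}{2478} = - \frac{154}{6 \cdot 7} - \frac{17}{826} = - \frac{154}{42} - \frac{17}{826} = \left(-154\right) \frac{1}{42} - \frac{17}{826} = - \frac{11}{3} - \frac{17}{826} = - \frac{9137}{2478}$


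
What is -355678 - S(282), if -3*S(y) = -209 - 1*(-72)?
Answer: -1067171/3 ≈ -3.5572e+5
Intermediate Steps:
S(y) = 137/3 (S(y) = -(-209 - 1*(-72))/3 = -(-209 + 72)/3 = -⅓*(-137) = 137/3)
-355678 - S(282) = -355678 - 1*137/3 = -355678 - 137/3 = -1067171/3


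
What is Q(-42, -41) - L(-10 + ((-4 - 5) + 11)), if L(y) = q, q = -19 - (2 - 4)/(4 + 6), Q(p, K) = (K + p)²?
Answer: 34539/5 ≈ 6907.8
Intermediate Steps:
q = -94/5 (q = -19 - (-2)/10 = -19 - 1*(-⅕) = -19 + ⅕ = -94/5 ≈ -18.800)
L(y) = -94/5
Q(-42, -41) - L(-10 + ((-4 - 5) + 11)) = (-41 - 42)² - 1*(-94/5) = (-83)² + 94/5 = 6889 + 94/5 = 34539/5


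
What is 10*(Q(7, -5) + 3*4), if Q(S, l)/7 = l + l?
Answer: -580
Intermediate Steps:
Q(S, l) = 14*l (Q(S, l) = 7*(l + l) = 7*(2*l) = 14*l)
10*(Q(7, -5) + 3*4) = 10*(14*(-5) + 3*4) = 10*(-70 + 12) = 10*(-58) = -580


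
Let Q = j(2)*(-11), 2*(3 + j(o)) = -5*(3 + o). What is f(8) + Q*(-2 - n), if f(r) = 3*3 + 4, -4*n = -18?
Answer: -4381/4 ≈ -1095.3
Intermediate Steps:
n = 9/2 (n = -¼*(-18) = 9/2 ≈ 4.5000)
j(o) = -21/2 - 5*o/2 (j(o) = -3 + (-5*(3 + o))/2 = -3 + (-15 - 5*o)/2 = -3 + (-15/2 - 5*o/2) = -21/2 - 5*o/2)
f(r) = 13 (f(r) = 9 + 4 = 13)
Q = 341/2 (Q = (-21/2 - 5/2*2)*(-11) = (-21/2 - 5)*(-11) = -31/2*(-11) = 341/2 ≈ 170.50)
f(8) + Q*(-2 - n) = 13 + 341*(-2 - 1*9/2)/2 = 13 + 341*(-2 - 9/2)/2 = 13 + (341/2)*(-13/2) = 13 - 4433/4 = -4381/4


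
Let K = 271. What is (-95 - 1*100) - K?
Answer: -466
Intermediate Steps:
(-95 - 1*100) - K = (-95 - 1*100) - 1*271 = (-95 - 100) - 271 = -195 - 271 = -466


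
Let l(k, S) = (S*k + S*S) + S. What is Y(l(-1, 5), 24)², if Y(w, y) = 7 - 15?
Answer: 64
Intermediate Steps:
l(k, S) = S + S² + S*k (l(k, S) = (S*k + S²) + S = (S² + S*k) + S = S + S² + S*k)
Y(w, y) = -8
Y(l(-1, 5), 24)² = (-8)² = 64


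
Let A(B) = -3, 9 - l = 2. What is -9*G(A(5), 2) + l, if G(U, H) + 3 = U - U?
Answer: 34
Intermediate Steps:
l = 7 (l = 9 - 1*2 = 9 - 2 = 7)
G(U, H) = -3 (G(U, H) = -3 + (U - U) = -3 + 0 = -3)
-9*G(A(5), 2) + l = -9*(-3) + 7 = 27 + 7 = 34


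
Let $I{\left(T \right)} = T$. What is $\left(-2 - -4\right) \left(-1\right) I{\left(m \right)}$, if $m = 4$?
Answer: $-8$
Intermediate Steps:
$\left(-2 - -4\right) \left(-1\right) I{\left(m \right)} = \left(-2 - -4\right) \left(-1\right) 4 = \left(-2 + 4\right) \left(-1\right) 4 = 2 \left(-1\right) 4 = \left(-2\right) 4 = -8$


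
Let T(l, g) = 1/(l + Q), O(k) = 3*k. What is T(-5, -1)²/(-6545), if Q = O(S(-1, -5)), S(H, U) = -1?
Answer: -1/418880 ≈ -2.3873e-6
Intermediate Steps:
Q = -3 (Q = 3*(-1) = -3)
T(l, g) = 1/(-3 + l) (T(l, g) = 1/(l - 3) = 1/(-3 + l))
T(-5, -1)²/(-6545) = (1/(-3 - 5))²/(-6545) = (1/(-8))²*(-1/6545) = (-⅛)²*(-1/6545) = (1/64)*(-1/6545) = -1/418880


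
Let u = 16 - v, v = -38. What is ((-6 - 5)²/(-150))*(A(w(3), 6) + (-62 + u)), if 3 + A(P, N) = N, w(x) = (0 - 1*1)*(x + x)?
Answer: 121/30 ≈ 4.0333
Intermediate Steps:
w(x) = -2*x (w(x) = (0 - 1)*(2*x) = -2*x)
A(P, N) = -3 + N
u = 54 (u = 16 - 1*(-38) = 16 + 38 = 54)
((-6 - 5)²/(-150))*(A(w(3), 6) + (-62 + u)) = ((-6 - 5)²/(-150))*((-3 + 6) + (-62 + 54)) = ((-11)²*(-1/150))*(3 - 8) = (121*(-1/150))*(-5) = -121/150*(-5) = 121/30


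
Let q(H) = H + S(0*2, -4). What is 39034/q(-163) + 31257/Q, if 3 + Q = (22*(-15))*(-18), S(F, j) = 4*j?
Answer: -75383285/354241 ≈ -212.80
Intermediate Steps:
q(H) = -16 + H (q(H) = H + 4*(-4) = H - 16 = -16 + H)
Q = 5937 (Q = -3 + (22*(-15))*(-18) = -3 - 330*(-18) = -3 + 5940 = 5937)
39034/q(-163) + 31257/Q = 39034/(-16 - 163) + 31257/5937 = 39034/(-179) + 31257*(1/5937) = 39034*(-1/179) + 10419/1979 = -39034/179 + 10419/1979 = -75383285/354241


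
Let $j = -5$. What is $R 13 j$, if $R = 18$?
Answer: $-1170$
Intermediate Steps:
$R 13 j = 18 \cdot 13 \left(-5\right) = 234 \left(-5\right) = -1170$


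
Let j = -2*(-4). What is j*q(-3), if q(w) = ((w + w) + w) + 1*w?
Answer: -96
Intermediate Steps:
j = 8
q(w) = 4*w (q(w) = (2*w + w) + w = 3*w + w = 4*w)
j*q(-3) = 8*(4*(-3)) = 8*(-12) = -96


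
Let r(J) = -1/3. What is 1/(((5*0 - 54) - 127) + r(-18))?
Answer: -3/544 ≈ -0.0055147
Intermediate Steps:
r(J) = -⅓ (r(J) = -1*⅓ = -⅓)
1/(((5*0 - 54) - 127) + r(-18)) = 1/(((5*0 - 54) - 127) - ⅓) = 1/(((0 - 54) - 127) - ⅓) = 1/((-54 - 127) - ⅓) = 1/(-181 - ⅓) = 1/(-544/3) = -3/544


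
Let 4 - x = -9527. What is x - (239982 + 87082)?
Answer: -317533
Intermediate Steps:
x = 9531 (x = 4 - 1*(-9527) = 4 + 9527 = 9531)
x - (239982 + 87082) = 9531 - (239982 + 87082) = 9531 - 1*327064 = 9531 - 327064 = -317533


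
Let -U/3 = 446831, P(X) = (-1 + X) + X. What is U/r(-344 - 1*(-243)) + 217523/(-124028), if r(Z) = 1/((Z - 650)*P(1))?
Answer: 124860257801281/124028 ≈ 1.0067e+9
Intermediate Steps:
P(X) = -1 + 2*X
U = -1340493 (U = -3*446831 = -1340493)
r(Z) = 1/(-650 + Z) (r(Z) = 1/((Z - 650)*(-1 + 2*1)) = 1/((-650 + Z)*(-1 + 2)) = 1/((-650 + Z)*1) = 1/(-650 + Z))
U/r(-344 - 1*(-243)) + 217523/(-124028) = -(-1332450042 + 325739799) + 217523/(-124028) = -1340493/(1/(-650 + (-344 + 243))) + 217523*(-1/124028) = -1340493/(1/(-650 - 101)) - 217523/124028 = -1340493/(1/(-751)) - 217523/124028 = -1340493/(-1/751) - 217523/124028 = -1340493*(-751) - 217523/124028 = 1006710243 - 217523/124028 = 124860257801281/124028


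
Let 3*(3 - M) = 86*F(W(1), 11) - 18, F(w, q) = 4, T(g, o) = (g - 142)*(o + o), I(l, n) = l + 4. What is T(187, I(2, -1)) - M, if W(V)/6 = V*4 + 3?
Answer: 1937/3 ≈ 645.67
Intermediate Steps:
I(l, n) = 4 + l
T(g, o) = 2*o*(-142 + g) (T(g, o) = (-142 + g)*(2*o) = 2*o*(-142 + g))
W(V) = 18 + 24*V (W(V) = 6*(V*4 + 3) = 6*(4*V + 3) = 6*(3 + 4*V) = 18 + 24*V)
M = -317/3 (M = 3 - (86*4 - 18)/3 = 3 - (344 - 18)/3 = 3 - ⅓*326 = 3 - 326/3 = -317/3 ≈ -105.67)
T(187, I(2, -1)) - M = 2*(4 + 2)*(-142 + 187) - 1*(-317/3) = 2*6*45 + 317/3 = 540 + 317/3 = 1937/3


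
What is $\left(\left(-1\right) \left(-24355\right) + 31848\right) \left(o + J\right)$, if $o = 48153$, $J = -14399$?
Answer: $1897076062$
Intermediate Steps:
$\left(\left(-1\right) \left(-24355\right) + 31848\right) \left(o + J\right) = \left(\left(-1\right) \left(-24355\right) + 31848\right) \left(48153 - 14399\right) = \left(24355 + 31848\right) 33754 = 56203 \cdot 33754 = 1897076062$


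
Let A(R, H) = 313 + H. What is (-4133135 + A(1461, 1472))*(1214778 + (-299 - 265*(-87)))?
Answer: -5112686090900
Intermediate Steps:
(-4133135 + A(1461, 1472))*(1214778 + (-299 - 265*(-87))) = (-4133135 + (313 + 1472))*(1214778 + (-299 - 265*(-87))) = (-4133135 + 1785)*(1214778 + (-299 + 23055)) = -4131350*(1214778 + 22756) = -4131350*1237534 = -5112686090900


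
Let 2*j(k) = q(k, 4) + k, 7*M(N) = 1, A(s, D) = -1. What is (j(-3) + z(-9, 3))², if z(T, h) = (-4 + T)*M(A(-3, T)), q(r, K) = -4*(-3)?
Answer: 1369/196 ≈ 6.9847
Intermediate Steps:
M(N) = ⅐ (M(N) = (⅐)*1 = ⅐)
q(r, K) = 12
j(k) = 6 + k/2 (j(k) = (12 + k)/2 = 6 + k/2)
z(T, h) = -4/7 + T/7 (z(T, h) = (-4 + T)*(⅐) = -4/7 + T/7)
(j(-3) + z(-9, 3))² = ((6 + (½)*(-3)) + (-4/7 + (⅐)*(-9)))² = ((6 - 3/2) + (-4/7 - 9/7))² = (9/2 - 13/7)² = (37/14)² = 1369/196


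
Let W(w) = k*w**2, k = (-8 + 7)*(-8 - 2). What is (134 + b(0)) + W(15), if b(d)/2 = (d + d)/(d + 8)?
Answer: 2384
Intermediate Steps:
k = 10 (k = -1*(-10) = 10)
W(w) = 10*w**2
b(d) = 4*d/(8 + d) (b(d) = 2*((d + d)/(d + 8)) = 2*((2*d)/(8 + d)) = 2*(2*d/(8 + d)) = 4*d/(8 + d))
(134 + b(0)) + W(15) = (134 + 4*0/(8 + 0)) + 10*15**2 = (134 + 4*0/8) + 10*225 = (134 + 4*0*(1/8)) + 2250 = (134 + 0) + 2250 = 134 + 2250 = 2384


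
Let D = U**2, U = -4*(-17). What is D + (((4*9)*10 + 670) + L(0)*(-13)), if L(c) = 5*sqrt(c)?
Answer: 5654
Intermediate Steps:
U = 68
D = 4624 (D = 68**2 = 4624)
D + (((4*9)*10 + 670) + L(0)*(-13)) = 4624 + (((4*9)*10 + 670) + (5*sqrt(0))*(-13)) = 4624 + ((36*10 + 670) + (5*0)*(-13)) = 4624 + ((360 + 670) + 0*(-13)) = 4624 + (1030 + 0) = 4624 + 1030 = 5654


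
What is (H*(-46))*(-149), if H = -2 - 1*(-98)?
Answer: 657984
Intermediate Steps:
H = 96 (H = -2 + 98 = 96)
(H*(-46))*(-149) = (96*(-46))*(-149) = -4416*(-149) = 657984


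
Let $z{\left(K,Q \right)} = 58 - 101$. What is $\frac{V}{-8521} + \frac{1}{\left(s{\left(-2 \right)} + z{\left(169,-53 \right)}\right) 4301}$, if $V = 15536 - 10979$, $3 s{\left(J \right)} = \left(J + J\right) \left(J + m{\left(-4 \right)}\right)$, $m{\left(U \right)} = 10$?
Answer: $- \frac{3155570340}{5900460181} \approx -0.5348$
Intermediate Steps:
$z{\left(K,Q \right)} = -43$
$s{\left(J \right)} = \frac{2 J \left(10 + J\right)}{3}$ ($s{\left(J \right)} = \frac{\left(J + J\right) \left(J + 10\right)}{3} = \frac{2 J \left(10 + J\right)}{3}$)
$V = 4557$
$\frac{V}{-8521} + \frac{1}{\left(s{\left(-2 \right)} + z{\left(169,-53 \right)}\right) 4301} = \frac{4557}{-8521} + \frac{1}{\left(\frac{2}{3} \left(-2\right) \left(10 - 2\right) - 43\right) 4301} = 4557 \left(- \frac{1}{8521}\right) + \frac{1}{\frac{2}{3} \left(-2\right) 8 - 43} \cdot \frac{1}{4301} = - \frac{4557}{8521} + \frac{1}{- \frac{32}{3} - 43} \cdot \frac{1}{4301} = - \frac{4557}{8521} + \frac{1}{- \frac{161}{3}} \cdot \frac{1}{4301} = - \frac{4557}{8521} - \frac{3}{692461} = - \frac{3155570340}{5900460181}$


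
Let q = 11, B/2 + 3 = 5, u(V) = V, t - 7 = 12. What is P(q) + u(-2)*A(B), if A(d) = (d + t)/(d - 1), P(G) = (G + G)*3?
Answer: 152/3 ≈ 50.667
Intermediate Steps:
t = 19 (t = 7 + 12 = 19)
B = 4 (B = -6 + 2*5 = -6 + 10 = 4)
P(G) = 6*G (P(G) = (2*G)*3 = 6*G)
A(d) = (19 + d)/(-1 + d) (A(d) = (d + 19)/(d - 1) = (19 + d)/(-1 + d))
P(q) + u(-2)*A(B) = 6*11 - 2*(19 + 4)/(-1 + 4) = 66 - 2*23/3 = 66 - 46/3 = 152/3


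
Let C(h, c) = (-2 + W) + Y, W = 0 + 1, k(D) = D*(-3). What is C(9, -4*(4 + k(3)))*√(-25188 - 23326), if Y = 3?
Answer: 2*I*√48514 ≈ 440.52*I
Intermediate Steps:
k(D) = -3*D
W = 1
C(h, c) = 2 (C(h, c) = (-2 + 1) + 3 = -1 + 3 = 2)
C(9, -4*(4 + k(3)))*√(-25188 - 23326) = 2*√(-25188 - 23326) = 2*√(-48514) = 2*(I*√48514) = 2*I*√48514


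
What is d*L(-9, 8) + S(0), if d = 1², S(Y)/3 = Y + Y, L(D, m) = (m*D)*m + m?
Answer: -568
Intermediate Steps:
L(D, m) = m + D*m² (L(D, m) = (D*m)*m + m = D*m² + m = m + D*m²)
S(Y) = 6*Y (S(Y) = 3*(Y + Y) = 3*(2*Y) = 6*Y)
d = 1
d*L(-9, 8) + S(0) = 1*(8*(1 - 9*8)) + 6*0 = 1*(8*(1 - 72)) + 0 = 1*(8*(-71)) + 0 = 1*(-568) + 0 = -568 + 0 = -568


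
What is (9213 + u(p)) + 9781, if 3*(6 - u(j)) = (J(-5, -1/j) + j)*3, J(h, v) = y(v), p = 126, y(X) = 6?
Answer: 18868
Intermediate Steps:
J(h, v) = 6
u(j) = -j (u(j) = 6 - (6 + j)*3/3 = 6 - (18 + 3*j)/3 = 6 + (-6 - j) = -j)
(9213 + u(p)) + 9781 = (9213 - 1*126) + 9781 = (9213 - 126) + 9781 = 9087 + 9781 = 18868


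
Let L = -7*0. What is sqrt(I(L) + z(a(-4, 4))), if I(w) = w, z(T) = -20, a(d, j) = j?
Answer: 2*I*sqrt(5) ≈ 4.4721*I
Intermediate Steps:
L = 0
sqrt(I(L) + z(a(-4, 4))) = sqrt(0 - 20) = sqrt(-20) = 2*I*sqrt(5)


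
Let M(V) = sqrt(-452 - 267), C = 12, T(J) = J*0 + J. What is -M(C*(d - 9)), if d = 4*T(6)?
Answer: -I*sqrt(719) ≈ -26.814*I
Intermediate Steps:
T(J) = J (T(J) = 0 + J = J)
d = 24 (d = 4*6 = 24)
M(V) = I*sqrt(719) (M(V) = sqrt(-719) = I*sqrt(719))
-M(C*(d - 9)) = -I*sqrt(719)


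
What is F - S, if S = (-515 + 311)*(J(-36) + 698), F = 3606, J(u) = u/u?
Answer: 146202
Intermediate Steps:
J(u) = 1
S = -142596 (S = (-515 + 311)*(1 + 698) = -204*699 = -142596)
F - S = 3606 - 1*(-142596) = 3606 + 142596 = 146202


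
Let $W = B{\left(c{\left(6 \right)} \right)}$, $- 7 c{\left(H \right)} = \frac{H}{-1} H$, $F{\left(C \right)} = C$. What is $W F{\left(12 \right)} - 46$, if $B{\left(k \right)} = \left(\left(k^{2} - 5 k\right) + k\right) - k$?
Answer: $- \frac{1822}{49} \approx -37.184$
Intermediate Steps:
$c{\left(H \right)} = \frac{H^{2}}{7}$ ($c{\left(H \right)} = - \frac{\frac{H}{-1} H}{7} = - \frac{H \left(-1\right) H}{7} = - \frac{- H H}{7} = - \frac{\left(-1\right) H^{2}}{7} = \frac{H^{2}}{7}$)
$B{\left(k \right)} = k^{2} - 5 k$ ($B{\left(k \right)} = \left(k^{2} - 4 k\right) - k = k^{2} - 5 k$)
$W = \frac{36}{49}$ ($W = \frac{6^{2}}{7} \left(-5 + \frac{6^{2}}{7}\right) = \frac{1}{7} \cdot 36 \left(-5 + \frac{1}{7} \cdot 36\right) = \frac{36 \left(-5 + \frac{36}{7}\right)}{7} = \frac{36}{7} \cdot \frac{1}{7} = \frac{36}{49} \approx 0.73469$)
$W F{\left(12 \right)} - 46 = \frac{36}{49} \cdot 12 - 46 = \frac{432}{49} - 46 = - \frac{1822}{49}$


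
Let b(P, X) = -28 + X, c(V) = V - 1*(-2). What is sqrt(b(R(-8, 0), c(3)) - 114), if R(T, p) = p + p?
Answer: I*sqrt(137) ≈ 11.705*I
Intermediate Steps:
R(T, p) = 2*p
c(V) = 2 + V (c(V) = V + 2 = 2 + V)
sqrt(b(R(-8, 0), c(3)) - 114) = sqrt((-28 + (2 + 3)) - 114) = sqrt((-28 + 5) - 114) = sqrt(-23 - 114) = sqrt(-137) = I*sqrt(137)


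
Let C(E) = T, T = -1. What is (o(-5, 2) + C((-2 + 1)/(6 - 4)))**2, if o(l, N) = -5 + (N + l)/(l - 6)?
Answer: 3969/121 ≈ 32.802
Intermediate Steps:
C(E) = -1
o(l, N) = -5 + (N + l)/(-6 + l)
(o(-5, 2) + C((-2 + 1)/(6 - 4)))**2 = ((30 + 2 - 4*(-5))/(-6 - 5) - 1)**2 = ((30 + 2 + 20)/(-11) - 1)**2 = (-1/11*52 - 1)**2 = (-52/11 - 1)**2 = (-63/11)**2 = 3969/121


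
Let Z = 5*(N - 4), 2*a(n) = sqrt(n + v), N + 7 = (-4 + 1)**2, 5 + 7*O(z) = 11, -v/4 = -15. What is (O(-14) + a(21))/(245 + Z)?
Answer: 15/658 ≈ 0.022796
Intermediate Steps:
v = 60 (v = -4*(-15) = 60)
O(z) = 6/7 (O(z) = -5/7 + (1/7)*11 = -5/7 + 11/7 = 6/7)
N = 2 (N = -7 + (-4 + 1)**2 = -7 + (-3)**2 = -7 + 9 = 2)
a(n) = sqrt(60 + n)/2 (a(n) = sqrt(n + 60)/2 = sqrt(60 + n)/2)
Z = -10 (Z = 5*(2 - 4) = 5*(-2) = -10)
(O(-14) + a(21))/(245 + Z) = (6/7 + sqrt(60 + 21)/2)/(245 - 10) = (6/7 + sqrt(81)/2)/235 = (6/7 + (1/2)*9)*(1/235) = (6/7 + 9/2)*(1/235) = (75/14)*(1/235) = 15/658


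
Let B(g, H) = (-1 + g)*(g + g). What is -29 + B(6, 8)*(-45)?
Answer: -2729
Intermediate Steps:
B(g, H) = 2*g*(-1 + g) (B(g, H) = (-1 + g)*(2*g) = 2*g*(-1 + g))
-29 + B(6, 8)*(-45) = -29 + (2*6*(-1 + 6))*(-45) = -29 + (2*6*5)*(-45) = -29 + 60*(-45) = -29 - 2700 = -2729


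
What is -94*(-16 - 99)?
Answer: 10810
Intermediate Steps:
-94*(-16 - 99) = -94*(-115) = 10810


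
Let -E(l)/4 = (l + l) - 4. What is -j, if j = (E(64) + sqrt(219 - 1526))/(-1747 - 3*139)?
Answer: -124/541 + I*sqrt(1307)/2164 ≈ -0.22921 + 0.016706*I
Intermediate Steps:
E(l) = 16 - 8*l (E(l) = -4*((l + l) - 4) = -4*(2*l - 4) = -4*(-4 + 2*l) = 16 - 8*l)
j = 124/541 - I*sqrt(1307)/2164 (j = ((16 - 8*64) + sqrt(219 - 1526))/(-1747 - 3*139) = ((16 - 512) + sqrt(-1307))/(-1747 - 417) = (-496 + I*sqrt(1307))/(-2164) = (-496 + I*sqrt(1307))*(-1/2164) = 124/541 - I*sqrt(1307)/2164 ≈ 0.22921 - 0.016706*I)
-j = -(124/541 - I*sqrt(1307)/2164) = -124/541 + I*sqrt(1307)/2164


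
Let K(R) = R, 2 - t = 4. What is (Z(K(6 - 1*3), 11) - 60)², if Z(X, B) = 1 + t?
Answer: 3721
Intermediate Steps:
t = -2 (t = 2 - 1*4 = 2 - 4 = -2)
Z(X, B) = -1 (Z(X, B) = 1 - 2 = -1)
(Z(K(6 - 1*3), 11) - 60)² = (-1 - 60)² = (-61)² = 3721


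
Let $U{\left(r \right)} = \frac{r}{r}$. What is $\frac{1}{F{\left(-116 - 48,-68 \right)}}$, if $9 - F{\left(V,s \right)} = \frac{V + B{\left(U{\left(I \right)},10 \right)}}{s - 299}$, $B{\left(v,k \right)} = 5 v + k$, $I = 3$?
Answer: $\frac{367}{3154} \approx 0.11636$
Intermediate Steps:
$U{\left(r \right)} = 1$
$B{\left(v,k \right)} = k + 5 v$
$F{\left(V,s \right)} = 9 - \frac{15 + V}{-299 + s}$ ($F{\left(V,s \right)} = 9 - \frac{V + \left(10 + 5 \cdot 1\right)}{s - 299} = 9 - \frac{V + \left(10 + 5\right)}{-299 + s} = 9 - \frac{V + 15}{-299 + s} = 9 - \frac{15 + V}{-299 + s}$)
$\frac{1}{F{\left(-116 - 48,-68 \right)}} = \frac{1}{\frac{1}{-299 - 68} \left(-2706 - \left(-116 - 48\right) + 9 \left(-68\right)\right)} = \frac{1}{\frac{1}{-367} \left(-2706 - \left(-116 - 48\right) - 612\right)} = \frac{1}{\left(- \frac{1}{367}\right) \left(-2706 - -164 - 612\right)} = \frac{1}{\left(- \frac{1}{367}\right) \left(-2706 + 164 - 612\right)} = \frac{1}{\left(- \frac{1}{367}\right) \left(-3154\right)} = \frac{1}{\frac{3154}{367}} = \frac{367}{3154}$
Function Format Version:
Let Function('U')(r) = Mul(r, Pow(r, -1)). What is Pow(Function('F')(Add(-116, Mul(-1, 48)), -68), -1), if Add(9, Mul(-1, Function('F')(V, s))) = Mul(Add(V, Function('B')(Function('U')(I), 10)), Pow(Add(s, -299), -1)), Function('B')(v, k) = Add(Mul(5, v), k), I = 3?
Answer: Rational(367, 3154) ≈ 0.11636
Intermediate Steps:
Function('U')(r) = 1
Function('B')(v, k) = Add(k, Mul(5, v))
Function('F')(V, s) = Add(9, Mul(-1, Pow(Add(-299, s), -1), Add(15, V))) (Function('F')(V, s) = Add(9, Mul(-1, Mul(Add(V, Add(10, Mul(5, 1))), Pow(Add(s, -299), -1)))) = Add(9, Mul(-1, Mul(Add(V, Add(10, 5)), Pow(Add(-299, s), -1)))) = Add(9, Mul(-1, Mul(Add(V, 15), Pow(Add(-299, s), -1)))) = Add(9, Mul(-1, Mul(Add(15, V), Pow(Add(-299, s), -1)))) = Add(9, Mul(-1, Mul(Pow(Add(-299, s), -1), Add(15, V)))) = Add(9, Mul(-1, Pow(Add(-299, s), -1), Add(15, V))))
Pow(Function('F')(Add(-116, Mul(-1, 48)), -68), -1) = Pow(Mul(Pow(Add(-299, -68), -1), Add(-2706, Mul(-1, Add(-116, Mul(-1, 48))), Mul(9, -68))), -1) = Pow(Mul(Pow(-367, -1), Add(-2706, Mul(-1, Add(-116, -48)), -612)), -1) = Pow(Mul(Rational(-1, 367), Add(-2706, Mul(-1, -164), -612)), -1) = Pow(Mul(Rational(-1, 367), Add(-2706, 164, -612)), -1) = Pow(Mul(Rational(-1, 367), -3154), -1) = Pow(Rational(3154, 367), -1) = Rational(367, 3154)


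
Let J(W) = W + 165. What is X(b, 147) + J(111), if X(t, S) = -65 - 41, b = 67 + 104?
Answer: 170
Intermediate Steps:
b = 171
J(W) = 165 + W
X(t, S) = -106
X(b, 147) + J(111) = -106 + (165 + 111) = -106 + 276 = 170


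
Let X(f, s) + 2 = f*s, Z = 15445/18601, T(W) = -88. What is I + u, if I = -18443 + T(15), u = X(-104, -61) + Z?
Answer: -226712144/18601 ≈ -12188.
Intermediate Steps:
Z = 15445/18601 (Z = 15445*(1/18601) = 15445/18601 ≈ 0.83033)
X(f, s) = -2 + f*s
u = 117982987/18601 (u = (-2 - 104*(-61)) + 15445/18601 = (-2 + 6344) + 15445/18601 = 6342 + 15445/18601 = 117982987/18601 ≈ 6342.8)
I = -18531 (I = -18443 - 88 = -18531)
I + u = -18531 + 117982987/18601 = -226712144/18601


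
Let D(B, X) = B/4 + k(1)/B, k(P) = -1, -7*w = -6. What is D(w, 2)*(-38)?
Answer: 760/21 ≈ 36.190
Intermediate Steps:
w = 6/7 (w = -1/7*(-6) = 6/7 ≈ 0.85714)
D(B, X) = -1/B + B/4 (D(B, X) = B/4 - 1/B = -1/B + B/4)
D(w, 2)*(-38) = (-1/6/7 + (1/4)*(6/7))*(-38) = (-1*7/6 + 3/14)*(-38) = (-7/6 + 3/14)*(-38) = -20/21*(-38) = 760/21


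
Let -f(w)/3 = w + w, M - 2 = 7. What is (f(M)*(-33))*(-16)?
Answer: -28512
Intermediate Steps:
M = 9 (M = 2 + 7 = 9)
f(w) = -6*w (f(w) = -3*(w + w) = -6*w)
(f(M)*(-33))*(-16) = (-6*9*(-33))*(-16) = -54*(-33)*(-16) = 1782*(-16) = -28512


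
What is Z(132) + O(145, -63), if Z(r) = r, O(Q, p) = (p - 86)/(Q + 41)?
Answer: 24403/186 ≈ 131.20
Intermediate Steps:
O(Q, p) = (-86 + p)/(41 + Q)
Z(132) + O(145, -63) = 132 + (-86 - 63)/(41 + 145) = 132 - 149/186 = 24403/186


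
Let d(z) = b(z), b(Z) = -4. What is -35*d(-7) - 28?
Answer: 112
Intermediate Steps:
d(z) = -4
-35*d(-7) - 28 = -35*(-4) - 28 = 140 - 28 = 112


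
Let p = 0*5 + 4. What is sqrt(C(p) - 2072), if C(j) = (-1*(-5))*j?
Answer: 6*I*sqrt(57) ≈ 45.299*I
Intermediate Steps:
p = 4 (p = 0 + 4 = 4)
C(j) = 5*j
sqrt(C(p) - 2072) = sqrt(5*4 - 2072) = sqrt(20 - 2072) = sqrt(-2052) = 6*I*sqrt(57)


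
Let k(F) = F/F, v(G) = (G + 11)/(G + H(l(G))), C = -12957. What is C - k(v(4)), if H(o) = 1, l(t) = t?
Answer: -12958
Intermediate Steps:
v(G) = (11 + G)/(1 + G) (v(G) = (G + 11)/(G + 1) = (11 + G)/(1 + G))
k(F) = 1
C - k(v(4)) = -12957 - 1*1 = -12957 - 1 = -12958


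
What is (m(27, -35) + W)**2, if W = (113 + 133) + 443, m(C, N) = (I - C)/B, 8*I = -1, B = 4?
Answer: 476592561/1024 ≈ 4.6542e+5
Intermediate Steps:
I = -1/8 (I = (1/8)*(-1) = -1/8 ≈ -0.12500)
m(C, N) = -1/32 - C/4 (m(C, N) = (-1/8 - C)/4 = (-1/8 - C)*(1/4) = -1/32 - C/4)
W = 689 (W = 246 + 443 = 689)
(m(27, -35) + W)**2 = ((-1/32 - 1/4*27) + 689)**2 = ((-1/32 - 27/4) + 689)**2 = (-217/32 + 689)**2 = (21831/32)**2 = 476592561/1024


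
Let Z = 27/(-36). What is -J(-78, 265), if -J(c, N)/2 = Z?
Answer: -3/2 ≈ -1.5000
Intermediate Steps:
Z = -3/4 (Z = 27*(-1/36) = -3/4 ≈ -0.75000)
J(c, N) = 3/2 (J(c, N) = -2*(-3/4) = 3/2)
-J(-78, 265) = -1*3/2 = -3/2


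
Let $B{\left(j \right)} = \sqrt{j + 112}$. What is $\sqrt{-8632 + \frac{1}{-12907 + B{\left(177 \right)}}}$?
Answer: $\frac{i \sqrt{1434224940090}}{12890} \approx 92.909 i$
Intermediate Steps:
$B{\left(j \right)} = \sqrt{112 + j}$
$\sqrt{-8632 + \frac{1}{-12907 + B{\left(177 \right)}}} = \sqrt{-8632 + \frac{1}{-12907 + \sqrt{112 + 177}}} = \sqrt{-8632 + \frac{1}{-12907 + \sqrt{289}}} = \sqrt{-8632 + \frac{1}{-12907 + 17}} = \sqrt{-8632 + \frac{1}{-12890}} = \sqrt{-8632 - \frac{1}{12890}} = \sqrt{- \frac{111266481}{12890}} = \frac{i \sqrt{1434224940090}}{12890}$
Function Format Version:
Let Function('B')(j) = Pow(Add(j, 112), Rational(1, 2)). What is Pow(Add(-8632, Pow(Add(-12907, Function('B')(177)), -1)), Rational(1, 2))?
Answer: Mul(Rational(1, 12890), I, Pow(1434224940090, Rational(1, 2))) ≈ Mul(92.909, I)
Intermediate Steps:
Function('B')(j) = Pow(Add(112, j), Rational(1, 2))
Pow(Add(-8632, Pow(Add(-12907, Function('B')(177)), -1)), Rational(1, 2)) = Pow(Add(-8632, Pow(Add(-12907, Pow(Add(112, 177), Rational(1, 2))), -1)), Rational(1, 2)) = Pow(Add(-8632, Pow(Add(-12907, Pow(289, Rational(1, 2))), -1)), Rational(1, 2)) = Pow(Add(-8632, Pow(Add(-12907, 17), -1)), Rational(1, 2)) = Pow(Add(-8632, Pow(-12890, -1)), Rational(1, 2)) = Pow(Add(-8632, Rational(-1, 12890)), Rational(1, 2)) = Pow(Rational(-111266481, 12890), Rational(1, 2)) = Mul(Rational(1, 12890), I, Pow(1434224940090, Rational(1, 2)))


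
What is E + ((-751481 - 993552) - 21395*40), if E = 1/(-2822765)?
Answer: -7341540363246/2822765 ≈ -2.6008e+6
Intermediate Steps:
E = -1/2822765 ≈ -3.5426e-7
E + ((-751481 - 993552) - 21395*40) = -1/2822765 + ((-751481 - 993552) - 21395*40) = -1/2822765 + (-1745033 - 855800) = -1/2822765 - 2600833 = -7341540363246/2822765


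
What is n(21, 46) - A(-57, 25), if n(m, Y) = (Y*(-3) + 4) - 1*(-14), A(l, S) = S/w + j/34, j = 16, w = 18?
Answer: -37289/306 ≈ -121.86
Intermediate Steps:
A(l, S) = 8/17 + S/18 (A(l, S) = S/18 + 16/34 = S*(1/18) + 16*(1/34) = S/18 + 8/17 = 8/17 + S/18)
n(m, Y) = 18 - 3*Y (n(m, Y) = (-3*Y + 4) + 14 = (4 - 3*Y) + 14 = 18 - 3*Y)
n(21, 46) - A(-57, 25) = (18 - 3*46) - (8/17 + (1/18)*25) = (18 - 138) - (8/17 + 25/18) = -120 - 1*569/306 = -120 - 569/306 = -37289/306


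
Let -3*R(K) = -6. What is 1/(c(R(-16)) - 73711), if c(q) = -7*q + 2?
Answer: -1/73723 ≈ -1.3564e-5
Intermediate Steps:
R(K) = 2 (R(K) = -⅓*(-6) = 2)
c(q) = 2 - 7*q
1/(c(R(-16)) - 73711) = 1/((2 - 7*2) - 73711) = 1/((2 - 14) - 73711) = 1/(-12 - 73711) = 1/(-73723) = -1/73723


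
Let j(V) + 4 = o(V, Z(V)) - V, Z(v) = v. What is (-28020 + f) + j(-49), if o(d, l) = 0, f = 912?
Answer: -27063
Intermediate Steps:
j(V) = -4 - V (j(V) = -4 + (0 - V) = -4 - V)
(-28020 + f) + j(-49) = (-28020 + 912) + (-4 - 1*(-49)) = -27108 + (-4 + 49) = -27108 + 45 = -27063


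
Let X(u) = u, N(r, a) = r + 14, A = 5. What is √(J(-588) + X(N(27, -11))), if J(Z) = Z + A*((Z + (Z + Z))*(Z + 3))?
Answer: √5159153 ≈ 2271.4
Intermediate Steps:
N(r, a) = 14 + r
J(Z) = Z + 15*Z*(3 + Z) (J(Z) = Z + 5*((Z + (Z + Z))*(Z + 3)) = Z + 5*((Z + 2*Z)*(3 + Z)) = Z + 5*((3*Z)*(3 + Z)) = Z + 5*(3*Z*(3 + Z)) = Z + 15*Z*(3 + Z))
√(J(-588) + X(N(27, -11))) = √(-588*(46 + 15*(-588)) + (14 + 27)) = √(-588*(46 - 8820) + 41) = √(-588*(-8774) + 41) = √(5159112 + 41) = √5159153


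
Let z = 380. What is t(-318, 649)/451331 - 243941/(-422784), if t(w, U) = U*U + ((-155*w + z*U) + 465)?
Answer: 413477787055/190815525504 ≈ 2.1669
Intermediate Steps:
t(w, U) = 465 + U² - 155*w + 380*U (t(w, U) = U*U + ((-155*w + 380*U) + 465) = U² + (465 - 155*w + 380*U) = 465 + U² - 155*w + 380*U)
t(-318, 649)/451331 - 243941/(-422784) = (465 + 649² - 155*(-318) + 380*649)/451331 - 243941/(-422784) = (465 + 421201 + 49290 + 246620)*(1/451331) - 243941*(-1/422784) = 717576*(1/451331) + 243941/422784 = 717576/451331 + 243941/422784 = 413477787055/190815525504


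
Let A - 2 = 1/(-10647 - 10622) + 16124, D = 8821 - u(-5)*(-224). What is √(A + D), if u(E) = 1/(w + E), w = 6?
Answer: 73*√2136726278/21269 ≈ 158.65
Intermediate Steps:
u(E) = 1/(6 + E)
D = 9045 (D = 8821 - (-224)/(6 - 5) = 8821 - (-224)/1 = 8821 - (-224) = 8821 - 1*(-224) = 8821 + 224 = 9045)
A = 342983893/21269 (A = 2 + (1/(-10647 - 10622) + 16124) = 2 + (1/(-21269) + 16124) = 2 + (-1/21269 + 16124) = 2 + 342941355/21269 = 342983893/21269 ≈ 16126.)
√(A + D) = √(342983893/21269 + 9045) = √(535361998/21269) = 73*√2136726278/21269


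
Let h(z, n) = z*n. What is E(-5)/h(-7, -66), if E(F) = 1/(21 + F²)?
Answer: 1/21252 ≈ 4.7054e-5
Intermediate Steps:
h(z, n) = n*z
E(-5)/h(-7, -66) = 1/((21 + (-5)²)*((-66*(-7)))) = 1/((21 + 25)*462) = (1/462)/46 = (1/46)*(1/462) = 1/21252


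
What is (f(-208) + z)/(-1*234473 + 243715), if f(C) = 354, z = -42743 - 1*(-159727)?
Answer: 58669/4621 ≈ 12.696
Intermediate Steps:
z = 116984 (z = -42743 + 159727 = 116984)
(f(-208) + z)/(-1*234473 + 243715) = (354 + 116984)/(-1*234473 + 243715) = 117338/(-234473 + 243715) = 117338/9242 = 117338*(1/9242) = 58669/4621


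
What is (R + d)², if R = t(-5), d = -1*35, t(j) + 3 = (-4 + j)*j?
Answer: 49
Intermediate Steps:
t(j) = -3 + j*(-4 + j) (t(j) = -3 + (-4 + j)*j = -3 + j*(-4 + j))
d = -35
R = 42 (R = -3 + (-5)² - 4*(-5) = -3 + 25 + 20 = 42)
(R + d)² = (42 - 35)² = 7² = 49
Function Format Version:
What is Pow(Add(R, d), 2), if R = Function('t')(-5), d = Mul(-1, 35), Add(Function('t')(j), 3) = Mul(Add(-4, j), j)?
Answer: 49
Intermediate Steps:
Function('t')(j) = Add(-3, Mul(j, Add(-4, j))) (Function('t')(j) = Add(-3, Mul(Add(-4, j), j)) = Add(-3, Mul(j, Add(-4, j))))
d = -35
R = 42 (R = Add(-3, Pow(-5, 2), Mul(-4, -5)) = Add(-3, 25, 20) = 42)
Pow(Add(R, d), 2) = Pow(Add(42, -35), 2) = Pow(7, 2) = 49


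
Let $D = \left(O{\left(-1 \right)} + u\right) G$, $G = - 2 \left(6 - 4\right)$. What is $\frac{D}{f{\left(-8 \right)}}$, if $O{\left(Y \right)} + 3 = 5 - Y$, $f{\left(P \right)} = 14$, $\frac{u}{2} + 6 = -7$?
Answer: $\frac{46}{7} \approx 6.5714$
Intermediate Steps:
$u = -26$ ($u = -12 + 2 \left(-7\right) = -12 - 14 = -26$)
$G = -4$ ($G = \left(-2\right) 2 = -4$)
$O{\left(Y \right)} = 2 - Y$ ($O{\left(Y \right)} = -3 - \left(-5 + Y\right) = 2 - Y$)
$D = 92$ ($D = \left(\left(2 - -1\right) - 26\right) \left(-4\right) = \left(\left(2 + 1\right) - 26\right) \left(-4\right) = \left(3 - 26\right) \left(-4\right) = \left(-23\right) \left(-4\right) = 92$)
$\frac{D}{f{\left(-8 \right)}} = \frac{92}{14} = 92 \cdot \frac{1}{14} = \frac{46}{7}$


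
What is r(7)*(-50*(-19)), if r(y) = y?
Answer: 6650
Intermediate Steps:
r(7)*(-50*(-19)) = 7*(-50*(-19)) = 7*950 = 6650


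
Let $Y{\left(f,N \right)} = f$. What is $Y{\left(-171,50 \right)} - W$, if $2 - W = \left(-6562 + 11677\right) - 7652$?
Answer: $-2710$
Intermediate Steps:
$W = 2539$ ($W = 2 - \left(\left(-6562 + 11677\right) - 7652\right) = 2 - \left(5115 - 7652\right) = 2 - -2537 = 2 + 2537 = 2539$)
$Y{\left(-171,50 \right)} - W = -171 - 2539 = -2710$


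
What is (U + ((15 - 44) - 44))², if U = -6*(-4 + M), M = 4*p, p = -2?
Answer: 1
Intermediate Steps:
M = -8 (M = 4*(-2) = -8)
U = 72 (U = -6*(-4 - 8) = -6*(-12) = 72)
(U + ((15 - 44) - 44))² = (72 + ((15 - 44) - 44))² = (72 + (-29 - 44))² = (72 - 73)² = (-1)² = 1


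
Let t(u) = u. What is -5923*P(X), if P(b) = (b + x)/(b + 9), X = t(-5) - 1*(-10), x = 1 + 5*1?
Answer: -65153/14 ≈ -4653.8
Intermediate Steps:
x = 6 (x = 1 + 5 = 6)
X = 5 (X = -5 - 1*(-10) = -5 + 10 = 5)
P(b) = (6 + b)/(9 + b) (P(b) = (b + 6)/(b + 9) = (6 + b)/(9 + b))
-5923*P(X) = -5923*(6 + 5)/(9 + 5) = -5923*11/14 = -65153/14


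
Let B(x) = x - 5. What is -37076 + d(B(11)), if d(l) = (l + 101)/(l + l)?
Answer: -444805/12 ≈ -37067.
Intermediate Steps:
B(x) = -5 + x
d(l) = (101 + l)/(2*l) (d(l) = (101 + l)/((2*l)) = (101 + l)*(1/(2*l)) = (101 + l)/(2*l))
-37076 + d(B(11)) = -37076 + (101 + (-5 + 11))/(2*(-5 + 11)) = -37076 + (½)*(101 + 6)/6 = -37076 + (½)*(⅙)*107 = -37076 + 107/12 = -444805/12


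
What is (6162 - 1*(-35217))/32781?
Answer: 13793/10927 ≈ 1.2623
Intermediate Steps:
(6162 - 1*(-35217))/32781 = (6162 + 35217)*(1/32781) = 41379*(1/32781) = 13793/10927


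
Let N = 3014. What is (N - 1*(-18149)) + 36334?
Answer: 57497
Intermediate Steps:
(N - 1*(-18149)) + 36334 = (3014 - 1*(-18149)) + 36334 = (3014 + 18149) + 36334 = 21163 + 36334 = 57497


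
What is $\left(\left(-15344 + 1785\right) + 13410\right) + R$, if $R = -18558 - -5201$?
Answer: $-13506$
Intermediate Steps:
$R = -13357$ ($R = -18558 + 5201 = -13357$)
$\left(\left(-15344 + 1785\right) + 13410\right) + R = \left(\left(-15344 + 1785\right) + 13410\right) - 13357 = \left(-13559 + 13410\right) - 13357 = -149 - 13357 = -13506$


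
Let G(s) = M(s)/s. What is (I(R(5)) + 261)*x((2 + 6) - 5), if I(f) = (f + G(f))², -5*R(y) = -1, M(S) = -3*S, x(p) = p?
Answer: 20163/25 ≈ 806.52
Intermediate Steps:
R(y) = ⅕ (R(y) = -⅕*(-1) = ⅕)
G(s) = -3 (G(s) = (-3*s)/s = -3)
I(f) = (-3 + f)² (I(f) = (f - 3)² = (-3 + f)²)
(I(R(5)) + 261)*x((2 + 6) - 5) = ((-3 + ⅕)² + 261)*((2 + 6) - 5) = ((-14/5)² + 261)*(8 - 5) = (196/25 + 261)*3 = (6721/25)*3 = 20163/25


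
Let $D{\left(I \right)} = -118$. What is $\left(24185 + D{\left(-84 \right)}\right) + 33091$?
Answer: $57158$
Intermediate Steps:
$\left(24185 + D{\left(-84 \right)}\right) + 33091 = \left(24185 - 118\right) + 33091 = 24067 + 33091 = 57158$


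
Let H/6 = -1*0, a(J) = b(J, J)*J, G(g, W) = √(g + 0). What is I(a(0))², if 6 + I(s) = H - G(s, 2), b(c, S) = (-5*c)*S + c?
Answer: 36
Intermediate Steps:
b(c, S) = c - 5*S*c (b(c, S) = -5*S*c + c = c - 5*S*c)
G(g, W) = √g
a(J) = J²*(1 - 5*J) (a(J) = (J*(1 - 5*J))*J = J²*(1 - 5*J))
H = 0 (H = 6*(-1*0) = 6*0 = 0)
I(s) = -6 - √s (I(s) = -6 + (0 - √s) = -6 - √s)
I(a(0))² = (-6 - √(0²*(1 - 5*0)))² = (-6 - √(0*(1 + 0)))² = (-6 - √(0*1))² = (-6 - √0)² = (-6 - 1*0)² = (-6 + 0)² = (-6)² = 36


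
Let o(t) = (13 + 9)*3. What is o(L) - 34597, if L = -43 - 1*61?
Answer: -34531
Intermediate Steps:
L = -104 (L = -43 - 61 = -104)
o(t) = 66 (o(t) = 22*3 = 66)
o(L) - 34597 = 66 - 34597 = -34531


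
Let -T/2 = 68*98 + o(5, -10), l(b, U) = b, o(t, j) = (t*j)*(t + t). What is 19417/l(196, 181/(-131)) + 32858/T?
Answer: 7279144/75509 ≈ 96.401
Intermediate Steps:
o(t, j) = 2*j*t² (o(t, j) = (j*t)*(2*t) = 2*j*t²)
T = -12328 (T = -2*(68*98 + 2*(-10)*5²) = -2*(6664 + 2*(-10)*25) = -2*(6664 - 500) = -2*6164 = -12328)
19417/l(196, 181/(-131)) + 32858/T = 19417/196 + 32858/(-12328) = 19417*(1/196) + 32858*(-1/12328) = 19417/196 - 16429/6164 = 7279144/75509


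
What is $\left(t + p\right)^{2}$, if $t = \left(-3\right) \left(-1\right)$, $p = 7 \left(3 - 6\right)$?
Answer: $324$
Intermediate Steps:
$p = -21$ ($p = 7 \left(-3\right) = -21$)
$t = 3$
$\left(t + p\right)^{2} = \left(3 - 21\right)^{2} = \left(-18\right)^{2} = 324$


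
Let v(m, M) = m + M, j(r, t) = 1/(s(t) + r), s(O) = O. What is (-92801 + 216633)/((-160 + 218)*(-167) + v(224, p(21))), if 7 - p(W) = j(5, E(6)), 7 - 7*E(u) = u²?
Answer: -742992/56737 ≈ -13.095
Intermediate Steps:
E(u) = 1 - u²/7
j(r, t) = 1/(r + t) (j(r, t) = 1/(t + r) = 1/(r + t))
p(W) = 35/6 (p(W) = 7 - 1/(5 + (1 - ⅐*6²)) = 7 - 1/(5 + (1 - ⅐*36)) = 7 - 1/(5 + (1 - 36/7)) = 7 - 1/(5 - 29/7) = 7 - 1/6/7 = 7 - 1*7/6 = 7 - 7/6 = 35/6)
v(m, M) = M + m
(-92801 + 216633)/((-160 + 218)*(-167) + v(224, p(21))) = (-92801 + 216633)/((-160 + 218)*(-167) + (35/6 + 224)) = 123832/(58*(-167) + 1379/6) = 123832/(-9686 + 1379/6) = 123832/(-56737/6) = 123832*(-6/56737) = -742992/56737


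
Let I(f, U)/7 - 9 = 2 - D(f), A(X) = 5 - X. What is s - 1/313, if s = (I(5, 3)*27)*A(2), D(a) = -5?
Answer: 2839535/313 ≈ 9072.0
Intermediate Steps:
I(f, U) = 112 (I(f, U) = 63 + 7*(2 - 1*(-5)) = 63 + 7*(2 + 5) = 63 + 7*7 = 63 + 49 = 112)
s = 9072 (s = (112*27)*(5 - 1*2) = 3024*(5 - 2) = 3024*3 = 9072)
s - 1/313 = 9072 - 1/313 = 2839535/313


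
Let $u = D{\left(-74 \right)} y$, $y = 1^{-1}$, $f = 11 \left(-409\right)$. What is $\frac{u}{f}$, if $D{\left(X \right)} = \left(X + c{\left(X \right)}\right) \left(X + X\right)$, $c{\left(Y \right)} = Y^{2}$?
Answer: $\frac{799496}{4499} \approx 177.71$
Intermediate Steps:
$f = -4499$
$y = 1$
$D{\left(X \right)} = 2 X \left(X + X^{2}\right)$ ($D{\left(X \right)} = \left(X + X^{2}\right) \left(X + X\right) = \left(X + X^{2}\right) 2 X = 2 X \left(X + X^{2}\right)$)
$u = -799496$ ($u = 2 \left(-74\right)^{2} \left(1 - 74\right) 1 = 2 \cdot 5476 \left(-73\right) 1 = \left(-799496\right) 1 = -799496$)
$\frac{u}{f} = - \frac{799496}{-4499} = \left(-799496\right) \left(- \frac{1}{4499}\right) = \frac{799496}{4499}$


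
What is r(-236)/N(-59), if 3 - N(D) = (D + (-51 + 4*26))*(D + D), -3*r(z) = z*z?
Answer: 55696/2115 ≈ 26.334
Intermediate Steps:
r(z) = -z²/3 (r(z) = -z*z/3 = -z²/3)
N(D) = 3 - 2*D*(53 + D) (N(D) = 3 - (D + (-51 + 4*26))*(D + D) = 3 - (D + (-51 + 104))*2*D = 3 - (D + 53)*2*D = 3 - (53 + D)*2*D = 3 - 2*D*(53 + D))
r(-236)/N(-59) = (-⅓*(-236)²)/(3 - 106*(-59) - 2*(-59)²) = (-⅓*55696)/(3 + 6254 - 2*3481) = -55696/(3*(3 + 6254 - 6962)) = -55696/3/(-705) = -55696/3*(-1/705) = 55696/2115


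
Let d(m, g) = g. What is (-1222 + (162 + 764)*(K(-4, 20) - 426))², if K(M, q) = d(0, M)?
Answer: 159521957604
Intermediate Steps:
K(M, q) = M
(-1222 + (162 + 764)*(K(-4, 20) - 426))² = (-1222 + (162 + 764)*(-4 - 426))² = (-1222 + 926*(-430))² = (-1222 - 398180)² = (-399402)² = 159521957604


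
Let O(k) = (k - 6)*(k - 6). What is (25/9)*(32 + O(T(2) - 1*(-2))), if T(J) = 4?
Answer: 800/9 ≈ 88.889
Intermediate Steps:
O(k) = (-6 + k)² (O(k) = (-6 + k)*(-6 + k) = (-6 + k)²)
(25/9)*(32 + O(T(2) - 1*(-2))) = (25/9)*(32 + (-6 + (4 - 1*(-2)))²) = (25*(⅑))*(32 + (-6 + (4 + 2))²) = 25*(32 + (-6 + 6)²)/9 = 25*(32 + 0²)/9 = 25*(32 + 0)/9 = (25/9)*32 = 800/9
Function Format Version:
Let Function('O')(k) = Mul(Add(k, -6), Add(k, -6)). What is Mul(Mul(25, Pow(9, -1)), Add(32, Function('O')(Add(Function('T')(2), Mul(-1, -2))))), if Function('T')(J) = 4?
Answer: Rational(800, 9) ≈ 88.889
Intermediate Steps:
Function('O')(k) = Pow(Add(-6, k), 2) (Function('O')(k) = Mul(Add(-6, k), Add(-6, k)) = Pow(Add(-6, k), 2))
Mul(Mul(25, Pow(9, -1)), Add(32, Function('O')(Add(Function('T')(2), Mul(-1, -2))))) = Mul(Mul(25, Pow(9, -1)), Add(32, Pow(Add(-6, Add(4, Mul(-1, -2))), 2))) = Mul(Mul(25, Rational(1, 9)), Add(32, Pow(Add(-6, Add(4, 2)), 2))) = Mul(Rational(25, 9), Add(32, Pow(Add(-6, 6), 2))) = Mul(Rational(25, 9), Add(32, Pow(0, 2))) = Mul(Rational(25, 9), Add(32, 0)) = Mul(Rational(25, 9), 32) = Rational(800, 9)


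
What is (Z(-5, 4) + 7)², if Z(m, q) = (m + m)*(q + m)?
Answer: 289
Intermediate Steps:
Z(m, q) = 2*m*(m + q) (Z(m, q) = (2*m)*(m + q) = 2*m*(m + q))
(Z(-5, 4) + 7)² = (2*(-5)*(-5 + 4) + 7)² = (2*(-5)*(-1) + 7)² = (10 + 7)² = 17² = 289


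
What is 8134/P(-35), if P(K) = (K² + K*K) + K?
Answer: 1162/345 ≈ 3.3681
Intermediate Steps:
P(K) = K + 2*K² (P(K) = (K² + K²) + K = 2*K² + K = K + 2*K²)
8134/P(-35) = 8134/((-35*(1 + 2*(-35)))) = 8134/((-35*(1 - 70))) = 8134/((-35*(-69))) = 8134/2415 = 8134*(1/2415) = 1162/345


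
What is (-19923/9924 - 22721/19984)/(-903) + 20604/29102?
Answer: 51499953477187/72384781351568 ≈ 0.71147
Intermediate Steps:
(-19923/9924 - 22721/19984)/(-903) + 20604/29102 = (-19923*1/9924 - 22721*1/19984)*(-1/903) + 20604*(1/29102) = (-6641/3308 - 22721/19984)*(-1/903) + 10302/14551 = -51968703/16526768*(-1/903) + 10302/14551 = 17322901/4974557168 + 10302/14551 = 51499953477187/72384781351568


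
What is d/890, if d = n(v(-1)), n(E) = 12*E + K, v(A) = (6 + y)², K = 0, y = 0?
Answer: 216/445 ≈ 0.48539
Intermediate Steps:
v(A) = 36 (v(A) = (6 + 0)² = 6² = 36)
n(E) = 12*E (n(E) = 12*E + 0 = 12*E)
d = 432 (d = 12*36 = 432)
d/890 = 432/890 = 432*(1/890) = 216/445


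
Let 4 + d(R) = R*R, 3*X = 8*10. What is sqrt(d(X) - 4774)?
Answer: I*sqrt(36602)/3 ≈ 63.772*I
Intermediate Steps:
X = 80/3 (X = (8*10)/3 = (1/3)*80 = 80/3 ≈ 26.667)
d(R) = -4 + R**2 (d(R) = -4 + R*R = -4 + R**2)
sqrt(d(X) - 4774) = sqrt((-4 + (80/3)**2) - 4774) = sqrt((-4 + 6400/9) - 4774) = sqrt(6364/9 - 4774) = sqrt(-36602/9) = I*sqrt(36602)/3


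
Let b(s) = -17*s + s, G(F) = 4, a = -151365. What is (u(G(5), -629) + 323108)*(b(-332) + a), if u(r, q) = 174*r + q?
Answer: -47200678275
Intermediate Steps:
u(r, q) = q + 174*r
b(s) = -16*s
(u(G(5), -629) + 323108)*(b(-332) + a) = ((-629 + 174*4) + 323108)*(-16*(-332) - 151365) = ((-629 + 696) + 323108)*(5312 - 151365) = (67 + 323108)*(-146053) = 323175*(-146053) = -47200678275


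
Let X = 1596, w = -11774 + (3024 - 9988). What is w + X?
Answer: -17142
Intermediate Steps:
w = -18738 (w = -11774 - 6964 = -18738)
w + X = -18738 + 1596 = -17142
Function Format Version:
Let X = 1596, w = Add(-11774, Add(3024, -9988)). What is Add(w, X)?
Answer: -17142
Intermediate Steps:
w = -18738 (w = Add(-11774, -6964) = -18738)
Add(w, X) = Add(-18738, 1596) = -17142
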